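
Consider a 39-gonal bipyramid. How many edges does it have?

117

A bipyramid over an n-gon has 2n triangular faces and n + 2 vertices: V = 39 + 2 = 41, E = 3·39 = 117, F = 2·39 = 78.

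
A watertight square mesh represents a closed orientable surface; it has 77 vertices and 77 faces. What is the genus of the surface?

1

Every face is a square, so 2E = 4·77 = 308, giving E = 154.
χ = V − E + F = 77 − 154 + 77 = 0.
For a closed orientable surface χ = 2 − 2g, so g = (2 − (0))/2 = 1.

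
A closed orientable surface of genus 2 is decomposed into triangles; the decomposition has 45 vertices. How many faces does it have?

94

χ = 2 − 2·2 = -2, and every face is a triangle so 3F = 2E.
V − E + F = -2 with E = 3F/2 gives 45 − (3/2 − 1)·F = -2, so F = 94 and E = 141.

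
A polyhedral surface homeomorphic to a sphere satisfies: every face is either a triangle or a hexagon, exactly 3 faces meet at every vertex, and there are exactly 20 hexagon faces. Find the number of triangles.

4

Let x be the number of triangles; then F = 20 + x.
Edge–face incidences: 2E = 6·20 + 3·x = 120 + 3x.
Every vertex has degree 3, so 3V = 2E.
Euler: V − E + F = 2 ⇒ (2E)/3 − E + (20 + x) = 2.
Multiply by 6: 2·(2E) − 3·(2E) + 6·(20 + x) = 12, i.e. 120 + 6x − (120 + 3x) = 12.
Collecting terms: 3x = 12, so x = 4.
Then 2E = 120 + 3·4 = 132, so E = 66, V = 2E/3 = 44, F = 20 + 4 = 24.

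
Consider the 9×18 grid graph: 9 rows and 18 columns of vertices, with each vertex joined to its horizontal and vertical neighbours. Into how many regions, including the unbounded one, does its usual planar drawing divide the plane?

The grid has V = 9·18 = 162 vertices and E = 9·17 + 18·8 = 297 edges.
F = 2 − V + E = 2 − 162 + 297 = 137.

137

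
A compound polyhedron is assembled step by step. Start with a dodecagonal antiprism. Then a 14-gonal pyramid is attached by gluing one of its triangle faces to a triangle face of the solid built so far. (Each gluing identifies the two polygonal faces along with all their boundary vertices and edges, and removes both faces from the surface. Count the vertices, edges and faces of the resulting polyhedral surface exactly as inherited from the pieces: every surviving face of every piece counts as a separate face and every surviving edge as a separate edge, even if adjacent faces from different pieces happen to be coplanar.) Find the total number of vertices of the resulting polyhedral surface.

36

A dodecagonal antiprism: V=24, E=48, F=26.
Attach a 14-gonal pyramid (V=15, E=28, F=15) along a 3-gon: merge 3 vertices and 3 edges, delete both glued faces → V=36, E=73, F=39.
Check: V − E + F = 36 − 73 + 39 = 2.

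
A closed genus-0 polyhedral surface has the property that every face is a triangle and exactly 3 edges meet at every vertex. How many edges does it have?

Each face has 3 edges and each edge borders two faces, so 2E = 3F.
Each vertex has degree 3, so 3V = 2E and hence V = 3F/3.
Euler: V − E + F = 2 ⇒ (3F/3) − (3F/2) + F = 2.
Multiply by 6: (6 − 9 + 6)F = 12, i.e. 3F = 12.
So F = 4, E = 3·4/2 = 6, V = 3·4/3 = 4.

6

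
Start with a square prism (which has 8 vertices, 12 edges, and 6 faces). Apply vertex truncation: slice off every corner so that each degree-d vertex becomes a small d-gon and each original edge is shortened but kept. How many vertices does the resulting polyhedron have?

24

Truncation replaces each original edge-end by a new vertex, so V′ = 2E = 24.
Each original edge survives, and each old vertex of degree d contributes d new edges; summing degrees gives Σd = 2E, so E′ = E + 2E = 3E = 36.
Each original face survives and each original vertex becomes one new face: F′ = F + V = 14.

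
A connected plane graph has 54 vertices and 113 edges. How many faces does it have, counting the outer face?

Euler's formula for a connected plane graph: V − E + F = 2, so F = 2 − 54 + 113 = 61.

61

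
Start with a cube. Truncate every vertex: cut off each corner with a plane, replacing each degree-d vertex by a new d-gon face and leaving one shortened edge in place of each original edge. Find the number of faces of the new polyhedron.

14

The base solid has V = 8, E = 12, F = 6.
Truncation replaces each original edge-end by a new vertex, so V′ = 2E = 24.
Each original edge survives, and each old vertex of degree d contributes d new edges; summing degrees gives Σd = 2E, so E′ = E + 2E = 3E = 36.
Each original face survives and each original vertex becomes one new face: F′ = F + V = 14.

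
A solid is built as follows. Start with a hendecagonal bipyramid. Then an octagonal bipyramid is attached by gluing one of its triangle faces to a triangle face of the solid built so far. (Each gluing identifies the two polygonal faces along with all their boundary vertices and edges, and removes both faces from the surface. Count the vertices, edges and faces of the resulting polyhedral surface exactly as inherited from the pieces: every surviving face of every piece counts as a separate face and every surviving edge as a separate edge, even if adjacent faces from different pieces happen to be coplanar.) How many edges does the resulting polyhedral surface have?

A hendecagonal bipyramid: V=13, E=33, F=22.
Attach an octagonal bipyramid (V=10, E=24, F=16) along a 3-gon: merge 3 vertices and 3 edges, delete both glued faces → V=20, E=54, F=36.
Check: V − E + F = 20 − 54 + 36 = 2.

54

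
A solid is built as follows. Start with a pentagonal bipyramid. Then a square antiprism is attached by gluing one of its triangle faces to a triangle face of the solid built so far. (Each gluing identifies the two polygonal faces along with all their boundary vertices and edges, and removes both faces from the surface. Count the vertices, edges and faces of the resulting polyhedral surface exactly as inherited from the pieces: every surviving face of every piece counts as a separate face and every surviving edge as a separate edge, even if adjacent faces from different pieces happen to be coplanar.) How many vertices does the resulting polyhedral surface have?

A pentagonal bipyramid: V=7, E=15, F=10.
Attach a square antiprism (V=8, E=16, F=10) along a 3-gon: merge 3 vertices and 3 edges, delete both glued faces → V=12, E=28, F=18.
Check: V − E + F = 12 − 28 + 18 = 2.

12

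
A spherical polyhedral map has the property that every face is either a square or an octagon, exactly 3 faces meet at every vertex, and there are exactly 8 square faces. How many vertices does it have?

16

Let x be the number of octagons; then F = 8 + x.
Edge–face incidences: 2E = 4·8 + 8·x = 32 + 8x.
Every vertex has degree 3, so 3V = 2E.
Euler: V − E + F = 2 ⇒ (2E)/3 − E + (8 + x) = 2.
Multiply by 6: 2·(2E) − 3·(2E) + 6·(8 + x) = 12, i.e. 48 + 6x − (32 + 8x) = 12.
Collecting terms: −2x + 16 = 12, so −2x = −4, so x = 2.
Then 2E = 32 + 8·2 = 48, so E = 24, V = 2E/3 = 16, F = 8 + 2 = 10.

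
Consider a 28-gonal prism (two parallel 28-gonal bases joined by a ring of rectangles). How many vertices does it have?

A prism on an n-gon has two n-gon bases and n rectangular sides: V = 2·28 = 56, E = 3·28 = 84, F = 28 + 2 = 30.

56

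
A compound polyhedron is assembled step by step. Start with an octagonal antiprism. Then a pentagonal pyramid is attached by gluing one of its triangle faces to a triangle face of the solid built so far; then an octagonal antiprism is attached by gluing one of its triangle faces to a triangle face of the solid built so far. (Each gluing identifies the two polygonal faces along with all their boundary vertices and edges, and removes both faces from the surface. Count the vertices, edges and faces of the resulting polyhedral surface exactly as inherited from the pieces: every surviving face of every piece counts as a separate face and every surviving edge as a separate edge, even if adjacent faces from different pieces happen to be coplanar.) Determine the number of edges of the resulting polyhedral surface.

68

An octagonal antiprism: V=16, E=32, F=18.
Attach a pentagonal pyramid (V=6, E=10, F=6) along a 3-gon: merge 3 vertices and 3 edges, delete both glued faces → V=19, E=39, F=22.
Attach an octagonal antiprism (V=16, E=32, F=18) along a 3-gon: merge 3 vertices and 3 edges, delete both glued faces → V=32, E=68, F=38.
Check: V − E + F = 32 − 68 + 38 = 2.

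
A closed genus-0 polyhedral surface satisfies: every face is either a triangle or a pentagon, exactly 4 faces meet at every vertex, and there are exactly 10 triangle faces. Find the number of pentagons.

2

Let x be the number of pentagons; then F = 10 + x.
Edge–face incidences: 2E = 3·10 + 5·x = 30 + 5x.
Every vertex has degree 4, so 4V = 2E.
Euler: V − E + F = 2 ⇒ (2E)/4 − E + (10 + x) = 2.
Multiply by 8: 2·(2E) − 4·(2E) + 8·(10 + x) = 16, i.e. 80 + 8x − 2·(30 + 5x) = 16.
Collecting terms: −2x + 20 = 16, so −2x = −4, so x = 2.
Then 2E = 30 + 5·2 = 40, so E = 20, V = 2E/4 = 10, F = 10 + 2 = 12.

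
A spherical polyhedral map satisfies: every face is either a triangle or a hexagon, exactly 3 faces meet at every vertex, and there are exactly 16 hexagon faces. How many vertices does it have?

36

Let x be the number of triangles; then F = 16 + x.
Edge–face incidences: 2E = 6·16 + 3·x = 96 + 3x.
Every vertex has degree 3, so 3V = 2E.
Euler: V − E + F = 2 ⇒ (2E)/3 − E + (16 + x) = 2.
Multiply by 6: 2·(2E) − 3·(2E) + 6·(16 + x) = 12, i.e. 96 + 6x − (96 + 3x) = 12.
Collecting terms: 3x = 12, so x = 4.
Then 2E = 96 + 3·4 = 108, so E = 54, V = 2E/3 = 36, F = 16 + 4 = 20.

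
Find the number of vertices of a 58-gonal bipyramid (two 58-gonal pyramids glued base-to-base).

A bipyramid over an n-gon has 2n triangular faces and n + 2 vertices: V = 58 + 2 = 60, E = 3·58 = 174, F = 2·58 = 116.
Check: V − E + F = 60 − 174 + 116 = 2.

60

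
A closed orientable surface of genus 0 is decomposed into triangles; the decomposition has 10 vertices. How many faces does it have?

χ = 2 − 2·0 = 2, and every face is a triangle so 3F = 2E.
V − E + F = 2 with E = 3F/2 gives 10 − (3/2 − 1)·F = 2, so F = 16 and E = 24.

16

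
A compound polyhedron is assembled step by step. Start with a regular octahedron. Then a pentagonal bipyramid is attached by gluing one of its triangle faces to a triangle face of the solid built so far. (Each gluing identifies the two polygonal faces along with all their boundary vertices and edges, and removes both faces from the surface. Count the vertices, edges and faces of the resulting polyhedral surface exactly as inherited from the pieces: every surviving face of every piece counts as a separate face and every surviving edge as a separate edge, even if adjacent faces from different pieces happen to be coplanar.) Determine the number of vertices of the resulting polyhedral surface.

A regular octahedron: V=6, E=12, F=8.
Attach a pentagonal bipyramid (V=7, E=15, F=10) along a 3-gon: merge 3 vertices and 3 edges, delete both glued faces → V=10, E=24, F=16.
Check: V − E + F = 10 − 24 + 16 = 2.

10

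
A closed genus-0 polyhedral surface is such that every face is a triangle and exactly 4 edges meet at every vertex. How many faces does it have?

Each face has 3 edges and each edge borders two faces, so 2E = 3F.
Each vertex has degree 4, so 4V = 2E and hence V = 3F/4.
Euler: V − E + F = 2 ⇒ (3F/4) − (3F/2) + F = 2.
Multiply by 8: (6 − 12 + 8)F = 16, i.e. 2F = 16.
So F = 8, E = 3·8/2 = 12, V = 3·8/4 = 6.

8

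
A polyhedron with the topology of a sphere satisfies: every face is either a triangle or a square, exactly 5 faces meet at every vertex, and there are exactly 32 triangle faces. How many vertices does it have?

24

Let x be the number of squares; then F = 32 + x.
Edge–face incidences: 2E = 3·32 + 4·x = 96 + 4x.
Every vertex has degree 5, so 5V = 2E.
Euler: V − E + F = 2 ⇒ (2E)/5 − E + (32 + x) = 2.
Multiply by 10: 2·(2E) − 5·(2E) + 10·(32 + x) = 20, i.e. 320 + 10x − 3·(96 + 4x) = 20.
Collecting terms: −2x + 32 = 20, so −2x = −12, so x = 6.
Then 2E = 96 + 4·6 = 120, so E = 60, V = 2E/5 = 24, F = 32 + 6 = 38.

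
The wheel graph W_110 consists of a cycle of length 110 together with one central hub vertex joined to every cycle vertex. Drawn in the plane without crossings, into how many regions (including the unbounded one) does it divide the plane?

111

W_110 has V = 110 + 1 = 111 vertices and E = 2·110 = 220 edges.
By Euler's formula F = 2 − V + E = 2 − 111 + 220 = 111.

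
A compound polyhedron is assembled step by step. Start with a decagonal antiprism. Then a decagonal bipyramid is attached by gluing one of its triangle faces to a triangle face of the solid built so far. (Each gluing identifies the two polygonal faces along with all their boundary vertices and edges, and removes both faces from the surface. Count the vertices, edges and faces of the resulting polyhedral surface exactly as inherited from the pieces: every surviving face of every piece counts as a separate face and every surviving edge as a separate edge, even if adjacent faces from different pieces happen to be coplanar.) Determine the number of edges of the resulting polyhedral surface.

A decagonal antiprism: V=20, E=40, F=22.
Attach a decagonal bipyramid (V=12, E=30, F=20) along a 3-gon: merge 3 vertices and 3 edges, delete both glued faces → V=29, E=67, F=40.
Check: V − E + F = 29 − 67 + 40 = 2.

67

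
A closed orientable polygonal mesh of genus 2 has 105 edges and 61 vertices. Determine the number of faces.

For a closed orientable surface of genus 2, χ = 2 − 2·2 = -2.
F = -2 − V + E = -2 − 61 + 105 = 42.

42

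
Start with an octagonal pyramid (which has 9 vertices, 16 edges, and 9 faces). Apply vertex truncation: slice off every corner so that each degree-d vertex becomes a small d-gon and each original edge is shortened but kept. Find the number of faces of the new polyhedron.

Truncation replaces each original edge-end by a new vertex, so V′ = 2E = 32.
Each original edge survives, and each old vertex of degree d contributes d new edges; summing degrees gives Σd = 2E, so E′ = E + 2E = 3E = 48.
Each original face survives and each original vertex becomes one new face: F′ = F + V = 18.

18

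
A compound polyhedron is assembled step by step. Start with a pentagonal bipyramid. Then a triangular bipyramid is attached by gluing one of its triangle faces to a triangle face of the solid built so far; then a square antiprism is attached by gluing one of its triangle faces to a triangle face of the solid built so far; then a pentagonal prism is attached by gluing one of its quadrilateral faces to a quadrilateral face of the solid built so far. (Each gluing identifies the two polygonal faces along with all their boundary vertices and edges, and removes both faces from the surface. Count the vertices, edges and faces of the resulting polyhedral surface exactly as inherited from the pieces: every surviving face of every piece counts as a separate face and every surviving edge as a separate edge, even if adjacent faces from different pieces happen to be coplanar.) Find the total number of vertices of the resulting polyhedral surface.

20

A pentagonal bipyramid: V=7, E=15, F=10.
Attach a triangular bipyramid (V=5, E=9, F=6) along a 3-gon: merge 3 vertices and 3 edges, delete both glued faces → V=9, E=21, F=14.
Attach a square antiprism (V=8, E=16, F=10) along a 3-gon: merge 3 vertices and 3 edges, delete both glued faces → V=14, E=34, F=22.
Attach a pentagonal prism (V=10, E=15, F=7) along a 4-gon: merge 4 vertices and 4 edges, delete both glued faces → V=20, E=45, F=27.
Check: V − E + F = 20 − 45 + 27 = 2.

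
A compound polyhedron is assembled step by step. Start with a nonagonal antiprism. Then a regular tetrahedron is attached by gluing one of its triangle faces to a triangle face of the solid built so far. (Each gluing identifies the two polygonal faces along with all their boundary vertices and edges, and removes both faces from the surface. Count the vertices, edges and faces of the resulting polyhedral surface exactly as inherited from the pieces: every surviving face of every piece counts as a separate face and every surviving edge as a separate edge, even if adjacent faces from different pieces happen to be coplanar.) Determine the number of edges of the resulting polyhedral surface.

A nonagonal antiprism: V=18, E=36, F=20.
Attach a regular tetrahedron (V=4, E=6, F=4) along a 3-gon: merge 3 vertices and 3 edges, delete both glued faces → V=19, E=39, F=22.
Check: V − E + F = 19 − 39 + 22 = 2.

39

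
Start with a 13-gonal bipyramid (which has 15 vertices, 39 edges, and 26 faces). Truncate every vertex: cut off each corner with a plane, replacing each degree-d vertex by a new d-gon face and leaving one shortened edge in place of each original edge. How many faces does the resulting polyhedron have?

Truncation replaces each original edge-end by a new vertex, so V′ = 2E = 78.
Each original edge survives, and each old vertex of degree d contributes d new edges; summing degrees gives Σd = 2E, so E′ = E + 2E = 3E = 117.
Each original face survives and each original vertex becomes one new face: F′ = F + V = 41.

41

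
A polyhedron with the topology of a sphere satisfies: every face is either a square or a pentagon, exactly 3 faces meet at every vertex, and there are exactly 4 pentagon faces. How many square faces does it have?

4

Let x be the number of squares; then F = 4 + x.
Edge–face incidences: 2E = 5·4 + 4·x = 20 + 4x.
Every vertex has degree 3, so 3V = 2E.
Euler: V − E + F = 2 ⇒ (2E)/3 − E + (4 + x) = 2.
Multiply by 6: 2·(2E) − 3·(2E) + 6·(4 + x) = 12, i.e. 24 + 6x − (20 + 4x) = 12.
Collecting terms: 2x + 4 = 12, so 2x = 8, so x = 4.
Then 2E = 20 + 4·4 = 36, so E = 18, V = 2E/3 = 12, F = 4 + 4 = 8.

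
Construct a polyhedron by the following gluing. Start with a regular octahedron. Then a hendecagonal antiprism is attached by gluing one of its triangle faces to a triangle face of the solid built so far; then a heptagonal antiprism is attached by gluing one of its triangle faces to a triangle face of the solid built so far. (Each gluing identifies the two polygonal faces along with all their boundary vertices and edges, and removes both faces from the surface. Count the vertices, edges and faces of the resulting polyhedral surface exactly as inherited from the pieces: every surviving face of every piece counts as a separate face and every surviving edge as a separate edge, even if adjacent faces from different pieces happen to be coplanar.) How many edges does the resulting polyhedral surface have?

A regular octahedron: V=6, E=12, F=8.
Attach a hendecagonal antiprism (V=22, E=44, F=24) along a 3-gon: merge 3 vertices and 3 edges, delete both glued faces → V=25, E=53, F=30.
Attach a heptagonal antiprism (V=14, E=28, F=16) along a 3-gon: merge 3 vertices and 3 edges, delete both glued faces → V=36, E=78, F=44.
Check: V − E + F = 36 − 78 + 44 = 2.

78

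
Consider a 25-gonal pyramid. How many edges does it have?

50

A pyramid on an n-gon base has one n-gon and n triangles: V = 25 + 1 = 26, E = 2·25 = 50, F = 25 + 1 = 26.
Check: V − E + F = 26 − 50 + 26 = 2.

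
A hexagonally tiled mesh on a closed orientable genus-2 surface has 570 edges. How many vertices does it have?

378

χ = 2 − 2·2 = -2, and every face is a hexagon so 6F = 2E.
F = 2E/6 = 190. Then V = -2 + E − F = -2 + 570 − 190 = 378.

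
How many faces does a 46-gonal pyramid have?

A pyramid on an n-gon base has one n-gon and n triangles: V = 46 + 1 = 47, E = 2·46 = 92, F = 46 + 1 = 47.
Check: V − E + F = 47 − 92 + 47 = 2.

47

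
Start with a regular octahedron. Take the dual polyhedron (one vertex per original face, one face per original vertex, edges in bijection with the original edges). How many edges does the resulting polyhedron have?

12

The base solid has V = 6, E = 12, F = 8.
The dual swaps V and F and preserves E: V′ = F = 8, E′ = E = 12, F′ = V = 6.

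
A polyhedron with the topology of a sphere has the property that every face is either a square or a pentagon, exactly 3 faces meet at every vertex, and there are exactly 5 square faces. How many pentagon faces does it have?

Let x be the number of pentagons; then F = 5 + x.
Edge–face incidences: 2E = 4·5 + 5·x = 20 + 5x.
Every vertex has degree 3, so 3V = 2E.
Euler: V − E + F = 2 ⇒ (2E)/3 − E + (5 + x) = 2.
Multiply by 6: 2·(2E) − 3·(2E) + 6·(5 + x) = 12, i.e. 30 + 6x − (20 + 5x) = 12.
Collecting terms: x + 10 = 12, so x = 2.
Then 2E = 20 + 5·2 = 30, so E = 15, V = 2E/3 = 10, F = 5 + 2 = 7.

2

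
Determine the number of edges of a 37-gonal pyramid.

74

A pyramid on an n-gon base has one n-gon and n triangles: V = 37 + 1 = 38, E = 2·37 = 74, F = 37 + 1 = 38.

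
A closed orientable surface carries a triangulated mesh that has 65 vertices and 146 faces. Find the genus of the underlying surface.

5

Every face is a triangle, so 2E = 3·146 = 438, giving E = 219.
χ = V − E + F = 65 − 219 + 146 = -8.
For a closed orientable surface χ = 2 − 2g, so g = (2 − (-8))/2 = 5.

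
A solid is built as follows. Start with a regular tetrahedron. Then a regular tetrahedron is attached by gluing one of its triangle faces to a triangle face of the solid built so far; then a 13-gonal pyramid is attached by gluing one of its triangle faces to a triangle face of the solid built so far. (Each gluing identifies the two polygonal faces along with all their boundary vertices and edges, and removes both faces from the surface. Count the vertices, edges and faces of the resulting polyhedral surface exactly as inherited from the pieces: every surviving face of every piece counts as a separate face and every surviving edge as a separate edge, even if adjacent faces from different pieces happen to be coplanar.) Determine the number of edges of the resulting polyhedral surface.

32

A regular tetrahedron: V=4, E=6, F=4.
Attach a regular tetrahedron (V=4, E=6, F=4) along a 3-gon: merge 3 vertices and 3 edges, delete both glued faces → V=5, E=9, F=6.
Attach a 13-gonal pyramid (V=14, E=26, F=14) along a 3-gon: merge 3 vertices and 3 edges, delete both glued faces → V=16, E=32, F=18.
Check: V − E + F = 16 − 32 + 18 = 2.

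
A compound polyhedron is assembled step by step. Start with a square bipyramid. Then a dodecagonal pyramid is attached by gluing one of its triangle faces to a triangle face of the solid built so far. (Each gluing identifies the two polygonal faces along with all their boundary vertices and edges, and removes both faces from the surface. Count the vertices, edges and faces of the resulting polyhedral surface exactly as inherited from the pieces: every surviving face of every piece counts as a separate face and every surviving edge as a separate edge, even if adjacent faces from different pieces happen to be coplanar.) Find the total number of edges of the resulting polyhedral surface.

33

A square bipyramid: V=6, E=12, F=8.
Attach a dodecagonal pyramid (V=13, E=24, F=13) along a 3-gon: merge 3 vertices and 3 edges, delete both glued faces → V=16, E=33, F=19.
Check: V − E + F = 16 − 33 + 19 = 2.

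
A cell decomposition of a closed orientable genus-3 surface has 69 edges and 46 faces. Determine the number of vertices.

19

For a closed orientable surface of genus 3, χ = 2 − 2·3 = -4.
V = -4 + E − F = -4 + 69 − 46 = 19.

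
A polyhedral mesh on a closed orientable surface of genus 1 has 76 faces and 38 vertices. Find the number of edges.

For a closed orientable surface of genus 1, χ = 2 − 2·1 = 0.
E = V + F − (0) = 38 + 76 − (0) = 114.

114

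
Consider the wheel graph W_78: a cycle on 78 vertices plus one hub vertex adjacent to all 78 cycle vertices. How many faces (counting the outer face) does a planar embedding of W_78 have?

79

W_78 has V = 78 + 1 = 79 vertices and E = 2·78 = 156 edges.
By Euler's formula F = 2 − V + E = 2 − 79 + 156 = 79.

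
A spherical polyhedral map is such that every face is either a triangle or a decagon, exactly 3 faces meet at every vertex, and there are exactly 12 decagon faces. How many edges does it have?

90

Let x be the number of triangles; then F = 12 + x.
Edge–face incidences: 2E = 10·12 + 3·x = 120 + 3x.
Every vertex has degree 3, so 3V = 2E.
Euler: V − E + F = 2 ⇒ (2E)/3 − E + (12 + x) = 2.
Multiply by 6: 2·(2E) − 3·(2E) + 6·(12 + x) = 12, i.e. 72 + 6x − (120 + 3x) = 12.
Collecting terms: 3x − 48 = 12, so 3x = 60, so x = 20.
Then 2E = 120 + 3·20 = 180, so E = 90, V = 2E/3 = 60, F = 12 + 20 = 32.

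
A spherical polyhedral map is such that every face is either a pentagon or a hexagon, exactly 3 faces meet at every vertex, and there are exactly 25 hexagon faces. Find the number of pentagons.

12

Let x be the number of pentagons; then F = 25 + x.
Edge–face incidences: 2E = 6·25 + 5·x = 150 + 5x.
Every vertex has degree 3, so 3V = 2E.
Euler: V − E + F = 2 ⇒ (2E)/3 − E + (25 + x) = 2.
Multiply by 6: 2·(2E) − 3·(2E) + 6·(25 + x) = 12, i.e. 150 + 6x − (150 + 5x) = 12.
Collecting terms: x = 12.
Then 2E = 150 + 5·12 = 210, so E = 105, V = 2E/3 = 70, F = 25 + 12 = 37.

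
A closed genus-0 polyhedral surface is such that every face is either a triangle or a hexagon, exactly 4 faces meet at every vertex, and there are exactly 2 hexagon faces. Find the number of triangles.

Let x be the number of triangles; then F = 2 + x.
Edge–face incidences: 2E = 6·2 + 3·x = 12 + 3x.
Every vertex has degree 4, so 4V = 2E.
Euler: V − E + F = 2 ⇒ (2E)/4 − E + (2 + x) = 2.
Multiply by 8: 2·(2E) − 4·(2E) + 8·(2 + x) = 16, i.e. 16 + 8x − 2·(12 + 3x) = 16.
Collecting terms: 2x − 8 = 16, so 2x = 24, so x = 12.
Then 2E = 12 + 3·12 = 48, so E = 24, V = 2E/4 = 12, F = 2 + 12 = 14.

12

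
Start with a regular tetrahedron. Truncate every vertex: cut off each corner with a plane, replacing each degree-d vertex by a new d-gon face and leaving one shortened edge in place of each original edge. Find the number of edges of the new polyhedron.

The base solid has V = 4, E = 6, F = 4.
Truncation replaces each original edge-end by a new vertex, so V′ = 2E = 12.
Each original edge survives, and each old vertex of degree d contributes d new edges; summing degrees gives Σd = 2E, so E′ = E + 2E = 3E = 18.
Each original face survives and each original vertex becomes one new face: F′ = F + V = 8.

18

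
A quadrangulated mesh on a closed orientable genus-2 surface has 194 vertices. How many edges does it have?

392

χ = 2 − 2·2 = -2, and every face is a square so 4F = 2E.
V − E + F = -2 with E = 4F/2 gives 194 − (4/2 − 1)·F = -2, so F = 196 and E = 392.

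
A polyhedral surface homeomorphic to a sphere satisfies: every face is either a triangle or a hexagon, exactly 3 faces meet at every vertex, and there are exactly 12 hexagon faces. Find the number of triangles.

Let x be the number of triangles; then F = 12 + x.
Edge–face incidences: 2E = 6·12 + 3·x = 72 + 3x.
Every vertex has degree 3, so 3V = 2E.
Euler: V − E + F = 2 ⇒ (2E)/3 − E + (12 + x) = 2.
Multiply by 6: 2·(2E) − 3·(2E) + 6·(12 + x) = 12, i.e. 72 + 6x − (72 + 3x) = 12.
Collecting terms: 3x = 12, so x = 4.
Then 2E = 72 + 3·4 = 84, so E = 42, V = 2E/3 = 28, F = 12 + 4 = 16.

4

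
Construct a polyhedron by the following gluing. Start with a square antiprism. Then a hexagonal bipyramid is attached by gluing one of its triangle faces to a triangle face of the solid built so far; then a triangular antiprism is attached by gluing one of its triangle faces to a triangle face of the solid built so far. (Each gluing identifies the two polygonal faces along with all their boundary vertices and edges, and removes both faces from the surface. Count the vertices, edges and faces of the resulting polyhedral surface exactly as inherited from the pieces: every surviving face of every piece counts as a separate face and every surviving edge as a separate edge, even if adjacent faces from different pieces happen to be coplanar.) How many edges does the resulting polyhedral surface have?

A square antiprism: V=8, E=16, F=10.
Attach a hexagonal bipyramid (V=8, E=18, F=12) along a 3-gon: merge 3 vertices and 3 edges, delete both glued faces → V=13, E=31, F=20.
Attach a triangular antiprism (V=6, E=12, F=8) along a 3-gon: merge 3 vertices and 3 edges, delete both glued faces → V=16, E=40, F=26.
Check: V − E + F = 16 − 40 + 26 = 2.

40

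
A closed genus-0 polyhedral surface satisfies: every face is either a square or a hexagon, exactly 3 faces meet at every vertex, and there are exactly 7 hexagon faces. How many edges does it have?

33

Let x be the number of squares; then F = 7 + x.
Edge–face incidences: 2E = 6·7 + 4·x = 42 + 4x.
Every vertex has degree 3, so 3V = 2E.
Euler: V − E + F = 2 ⇒ (2E)/3 − E + (7 + x) = 2.
Multiply by 6: 2·(2E) − 3·(2E) + 6·(7 + x) = 12, i.e. 42 + 6x − (42 + 4x) = 12.
Collecting terms: 2x = 12, so x = 6.
Then 2E = 42 + 4·6 = 66, so E = 33, V = 2E/3 = 22, F = 7 + 6 = 13.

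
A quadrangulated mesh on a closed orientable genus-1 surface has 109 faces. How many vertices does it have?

109

χ = 2 − 2·1 = 0, and every face is a square so 4F = 2E.
E = 4·109/2 = 218. Then V = 0 + E − F = 0 + 218 − 109 = 109.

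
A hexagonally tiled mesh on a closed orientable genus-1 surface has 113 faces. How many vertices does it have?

226

χ = 2 − 2·1 = 0, and every face is a hexagon so 6F = 2E.
E = 6·113/2 = 339. Then V = 0 + E − F = 0 + 339 − 113 = 226.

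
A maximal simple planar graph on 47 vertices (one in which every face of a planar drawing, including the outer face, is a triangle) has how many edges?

In a plane triangulation 3F = 2E and V − E + F = 2, so E = 3V − 6 = 3·47 − 6 = 135.

135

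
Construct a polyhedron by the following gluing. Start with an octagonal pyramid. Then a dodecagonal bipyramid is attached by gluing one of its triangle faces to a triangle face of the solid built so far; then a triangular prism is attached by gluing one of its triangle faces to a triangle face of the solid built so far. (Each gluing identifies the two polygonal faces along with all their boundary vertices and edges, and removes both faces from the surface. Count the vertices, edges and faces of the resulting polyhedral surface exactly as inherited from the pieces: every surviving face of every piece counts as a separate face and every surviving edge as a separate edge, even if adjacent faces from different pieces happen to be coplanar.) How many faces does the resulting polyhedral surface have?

An octagonal pyramid: V=9, E=16, F=9.
Attach a dodecagonal bipyramid (V=14, E=36, F=24) along a 3-gon: merge 3 vertices and 3 edges, delete both glued faces → V=20, E=49, F=31.
Attach a triangular prism (V=6, E=9, F=5) along a 3-gon: merge 3 vertices and 3 edges, delete both glued faces → V=23, E=55, F=34.
Check: V − E + F = 23 − 55 + 34 = 2.

34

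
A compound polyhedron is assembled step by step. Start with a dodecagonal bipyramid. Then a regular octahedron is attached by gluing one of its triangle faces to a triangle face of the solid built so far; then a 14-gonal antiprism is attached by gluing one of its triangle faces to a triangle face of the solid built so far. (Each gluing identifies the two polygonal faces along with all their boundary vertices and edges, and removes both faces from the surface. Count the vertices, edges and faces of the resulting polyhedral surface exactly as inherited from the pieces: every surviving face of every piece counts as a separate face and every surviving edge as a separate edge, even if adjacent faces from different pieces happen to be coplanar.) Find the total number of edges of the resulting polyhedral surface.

98

A dodecagonal bipyramid: V=14, E=36, F=24.
Attach a regular octahedron (V=6, E=12, F=8) along a 3-gon: merge 3 vertices and 3 edges, delete both glued faces → V=17, E=45, F=30.
Attach a 14-gonal antiprism (V=28, E=56, F=30) along a 3-gon: merge 3 vertices and 3 edges, delete both glued faces → V=42, E=98, F=58.
Check: V − E + F = 42 − 98 + 58 = 2.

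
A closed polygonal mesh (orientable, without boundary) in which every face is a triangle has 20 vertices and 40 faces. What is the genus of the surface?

Every face is a triangle, so 2E = 3·40 = 120, giving E = 60.
χ = V − E + F = 20 − 60 + 40 = 0.
For a closed orientable surface χ = 2 − 2g, so g = (2 − (0))/2 = 1.

1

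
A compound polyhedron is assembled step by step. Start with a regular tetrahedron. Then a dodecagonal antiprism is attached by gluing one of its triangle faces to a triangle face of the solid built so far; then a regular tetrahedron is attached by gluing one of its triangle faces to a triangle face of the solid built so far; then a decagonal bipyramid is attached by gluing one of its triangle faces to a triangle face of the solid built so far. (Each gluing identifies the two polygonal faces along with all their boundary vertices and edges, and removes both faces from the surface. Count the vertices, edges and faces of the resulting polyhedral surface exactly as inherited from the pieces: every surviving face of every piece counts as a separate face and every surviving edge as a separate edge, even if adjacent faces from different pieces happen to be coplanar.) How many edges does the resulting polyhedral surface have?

A regular tetrahedron: V=4, E=6, F=4.
Attach a dodecagonal antiprism (V=24, E=48, F=26) along a 3-gon: merge 3 vertices and 3 edges, delete both glued faces → V=25, E=51, F=28.
Attach a regular tetrahedron (V=4, E=6, F=4) along a 3-gon: merge 3 vertices and 3 edges, delete both glued faces → V=26, E=54, F=30.
Attach a decagonal bipyramid (V=12, E=30, F=20) along a 3-gon: merge 3 vertices and 3 edges, delete both glued faces → V=35, E=81, F=48.
Check: V − E + F = 35 − 81 + 48 = 2.

81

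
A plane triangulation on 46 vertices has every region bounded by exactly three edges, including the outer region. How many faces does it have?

In a plane triangulation 3F = 2E and V − E + F = 2, so F = 2V − 4 = 2·46 − 4 = 88.

88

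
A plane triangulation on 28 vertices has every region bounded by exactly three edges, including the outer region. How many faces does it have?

In a plane triangulation 3F = 2E and V − E + F = 2, so F = 2V − 4 = 2·28 − 4 = 52.

52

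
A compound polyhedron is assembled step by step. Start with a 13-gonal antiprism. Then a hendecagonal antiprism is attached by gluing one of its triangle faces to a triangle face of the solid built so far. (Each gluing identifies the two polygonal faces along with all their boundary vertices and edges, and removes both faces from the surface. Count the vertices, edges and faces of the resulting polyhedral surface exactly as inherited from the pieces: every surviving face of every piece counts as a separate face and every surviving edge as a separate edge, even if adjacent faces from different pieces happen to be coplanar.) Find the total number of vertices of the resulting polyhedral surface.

45

A 13-gonal antiprism: V=26, E=52, F=28.
Attach a hendecagonal antiprism (V=22, E=44, F=24) along a 3-gon: merge 3 vertices and 3 edges, delete both glued faces → V=45, E=93, F=50.
Check: V − E + F = 45 − 93 + 50 = 2.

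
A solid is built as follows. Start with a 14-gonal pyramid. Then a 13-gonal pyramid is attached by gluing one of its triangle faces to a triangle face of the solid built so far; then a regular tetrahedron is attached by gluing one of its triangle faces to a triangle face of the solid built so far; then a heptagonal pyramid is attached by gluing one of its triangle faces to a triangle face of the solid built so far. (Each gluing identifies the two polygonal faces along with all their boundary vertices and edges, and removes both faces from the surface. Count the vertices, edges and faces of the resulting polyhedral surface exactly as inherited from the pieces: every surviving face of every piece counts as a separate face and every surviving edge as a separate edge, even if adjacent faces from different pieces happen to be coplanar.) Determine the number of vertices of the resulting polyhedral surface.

A 14-gonal pyramid: V=15, E=28, F=15.
Attach a 13-gonal pyramid (V=14, E=26, F=14) along a 3-gon: merge 3 vertices and 3 edges, delete both glued faces → V=26, E=51, F=27.
Attach a regular tetrahedron (V=4, E=6, F=4) along a 3-gon: merge 3 vertices and 3 edges, delete both glued faces → V=27, E=54, F=29.
Attach a heptagonal pyramid (V=8, E=14, F=8) along a 3-gon: merge 3 vertices and 3 edges, delete both glued faces → V=32, E=65, F=35.
Check: V − E + F = 32 − 65 + 35 = 2.

32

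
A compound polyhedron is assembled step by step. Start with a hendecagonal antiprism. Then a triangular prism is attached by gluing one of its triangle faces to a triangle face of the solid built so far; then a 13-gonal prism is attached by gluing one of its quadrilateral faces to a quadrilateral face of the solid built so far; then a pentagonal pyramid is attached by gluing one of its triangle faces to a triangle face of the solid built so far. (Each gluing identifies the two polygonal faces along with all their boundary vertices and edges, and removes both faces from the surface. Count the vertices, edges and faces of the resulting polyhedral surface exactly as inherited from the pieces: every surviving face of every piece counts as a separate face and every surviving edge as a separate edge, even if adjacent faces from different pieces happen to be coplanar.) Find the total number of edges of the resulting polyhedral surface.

92

A hendecagonal antiprism: V=22, E=44, F=24.
Attach a triangular prism (V=6, E=9, F=5) along a 3-gon: merge 3 vertices and 3 edges, delete both glued faces → V=25, E=50, F=27.
Attach a 13-gonal prism (V=26, E=39, F=15) along a 4-gon: merge 4 vertices and 4 edges, delete both glued faces → V=47, E=85, F=40.
Attach a pentagonal pyramid (V=6, E=10, F=6) along a 3-gon: merge 3 vertices and 3 edges, delete both glued faces → V=50, E=92, F=44.
Check: V − E + F = 50 − 92 + 44 = 2.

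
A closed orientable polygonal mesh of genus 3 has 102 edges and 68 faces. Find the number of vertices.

30

For a closed orientable surface of genus 3, χ = 2 − 2·3 = -4.
V = -4 + E − F = -4 + 102 − 68 = 30.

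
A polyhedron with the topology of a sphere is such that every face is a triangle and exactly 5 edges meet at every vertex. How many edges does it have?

30

Each face has 3 edges and each edge borders two faces, so 2E = 3F.
Each vertex has degree 5, so 5V = 2E and hence V = 3F/5.
Euler: V − E + F = 2 ⇒ (3F/5) − (3F/2) + F = 2.
Multiply by 10: (6 − 15 + 10)F = 20, i.e. 1F = 20.
So F = 20, E = 3·20/2 = 30, V = 3·20/5 = 12.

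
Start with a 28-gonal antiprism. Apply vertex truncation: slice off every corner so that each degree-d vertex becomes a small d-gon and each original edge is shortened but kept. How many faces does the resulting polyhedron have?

114

The base solid has V = 56, E = 112, F = 58.
Truncation replaces each original edge-end by a new vertex, so V′ = 2E = 224.
Each original edge survives, and each old vertex of degree d contributes d new edges; summing degrees gives Σd = 2E, so E′ = E + 2E = 3E = 336.
Each original face survives and each original vertex becomes one new face: F′ = F + V = 114.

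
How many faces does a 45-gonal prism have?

A prism on an n-gon has two n-gon bases and n rectangular sides: V = 2·45 = 90, E = 3·45 = 135, F = 45 + 2 = 47.
Check: V − E + F = 90 − 135 + 47 = 2.

47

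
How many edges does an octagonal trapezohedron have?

32

The n-trapezohedron (dual of the n-antiprism) has V = 2·8 + 2 = 18, E = 4·8 = 32, F = 2·8 = 16.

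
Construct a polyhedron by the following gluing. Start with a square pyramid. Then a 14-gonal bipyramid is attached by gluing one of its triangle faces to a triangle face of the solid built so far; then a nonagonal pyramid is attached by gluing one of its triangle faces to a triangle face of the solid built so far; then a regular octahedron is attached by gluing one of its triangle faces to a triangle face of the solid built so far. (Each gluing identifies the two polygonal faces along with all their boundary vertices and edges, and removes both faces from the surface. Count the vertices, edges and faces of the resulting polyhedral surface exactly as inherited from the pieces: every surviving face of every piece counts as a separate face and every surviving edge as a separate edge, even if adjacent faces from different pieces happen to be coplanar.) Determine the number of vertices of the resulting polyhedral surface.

A square pyramid: V=5, E=8, F=5.
Attach a 14-gonal bipyramid (V=16, E=42, F=28) along a 3-gon: merge 3 vertices and 3 edges, delete both glued faces → V=18, E=47, F=31.
Attach a nonagonal pyramid (V=10, E=18, F=10) along a 3-gon: merge 3 vertices and 3 edges, delete both glued faces → V=25, E=62, F=39.
Attach a regular octahedron (V=6, E=12, F=8) along a 3-gon: merge 3 vertices and 3 edges, delete both glued faces → V=28, E=71, F=45.
Check: V − E + F = 28 − 71 + 45 = 2.

28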